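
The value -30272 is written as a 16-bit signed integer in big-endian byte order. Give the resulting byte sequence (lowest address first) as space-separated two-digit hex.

Two's complement of -30272 in 16 bits: 30272 = 0x7640; invert → 0x89BF; add 1 → 0x89C0.
Split into bytes (most-significant first): 89 C0.
In big-endian order the high byte comes first in memory.
So the memory order matches the most-significant-first order: 89 C0.

89 C0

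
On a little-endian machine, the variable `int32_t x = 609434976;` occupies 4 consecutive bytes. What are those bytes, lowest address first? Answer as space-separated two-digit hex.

609434976 in hexadecimal, padded to 32 bits, is 0x24533D60.
Split into bytes (most-significant first): 24 53 3D 60.
Little-endian: lowest address holds the least-significant byte.
So at ascending addresses the bytes are 60 3D 53 24.

60 3D 53 24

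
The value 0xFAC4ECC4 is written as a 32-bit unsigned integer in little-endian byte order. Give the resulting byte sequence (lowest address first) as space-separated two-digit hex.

Split into bytes (most-significant first): FA C4 EC C4.
In little-endian order the low byte comes first in memory.
So at ascending addresses the bytes are C4 EC C4 FA.

C4 EC C4 FA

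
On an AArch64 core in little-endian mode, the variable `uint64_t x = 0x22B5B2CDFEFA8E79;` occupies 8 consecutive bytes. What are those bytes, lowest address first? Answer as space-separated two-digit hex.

Split into bytes (most-significant first): 22 B5 B2 CD FE FA 8E 79.
In little-endian order the low byte comes first in memory.
So at ascending addresses the bytes are 79 8E FA FE CD B2 B5 22.

79 8E FA FE CD B2 B5 22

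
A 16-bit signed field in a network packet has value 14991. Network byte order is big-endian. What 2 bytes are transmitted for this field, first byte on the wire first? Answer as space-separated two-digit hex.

3A 8F

14991 in hexadecimal, padded to 16 bits, is 0x3A8F.
Split into bytes (most-significant first): 3A 8F.
In big-endian order the high byte comes first in memory.
So the memory order matches the most-significant-first order: 3A 8F.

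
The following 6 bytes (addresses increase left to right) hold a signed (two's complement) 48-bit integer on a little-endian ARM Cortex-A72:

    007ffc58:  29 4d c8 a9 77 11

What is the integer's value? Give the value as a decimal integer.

In little-endian order the low byte comes first in memory.
Reassemble most-significant byte first: 11 77 A9 C8 4D 29 → 0x1177A9C84D29.
0x1177A9C84D29 = 19205647256873.

19205647256873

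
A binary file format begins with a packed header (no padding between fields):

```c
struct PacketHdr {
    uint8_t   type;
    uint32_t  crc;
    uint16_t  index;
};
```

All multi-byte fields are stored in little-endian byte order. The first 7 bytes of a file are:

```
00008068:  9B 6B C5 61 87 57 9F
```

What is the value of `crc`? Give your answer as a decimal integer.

2271331691

`crc` follows `type` (1 byte), so it starts at byte offset 1 and occupies 4 bytes.
Bytes at offsets 1..4: 6B C5 61 87.
Little-endian stores the least-significant byte at the lowest address.
Reassemble most-significant byte first: 87 61 C5 6B → 0x8761C56B.
0x8761C56B = 2271331691.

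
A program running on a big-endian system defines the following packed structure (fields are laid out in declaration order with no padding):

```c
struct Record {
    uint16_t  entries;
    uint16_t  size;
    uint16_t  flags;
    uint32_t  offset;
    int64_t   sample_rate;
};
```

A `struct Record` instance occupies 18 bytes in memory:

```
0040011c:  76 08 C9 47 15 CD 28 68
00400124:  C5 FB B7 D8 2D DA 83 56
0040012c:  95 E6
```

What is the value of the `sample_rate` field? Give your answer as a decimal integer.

-5199355353269627418

`sample_rate` follows `entries` (2 B), `size` (2 B), `flags` (2 B), `offset` (4 B), so it starts at offset 2 + 2 + 2 + 4 = 10 and occupies 8 bytes.
Bytes at offsets 10..17: B7 D8 2D DA 83 56 95 E6.
In big-endian order the high byte comes first in memory.
The bytes are already most-significant first: 0xB7D82DDA835695E6.
Top bit is set, so as a signed 64-bit value this is 0xB7D82DDA835695E6 − 2^64 = -5199355353269627418.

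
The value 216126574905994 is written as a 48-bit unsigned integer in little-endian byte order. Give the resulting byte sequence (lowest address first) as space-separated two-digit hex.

8A 4A B9 E3 90 C4

216126574905994 in hexadecimal, padded to 48 bits, is 0xC490E3B94A8A.
Split into bytes (most-significant first): C4 90 E3 B9 4A 8A.
In little-endian order the low byte comes first in memory.
So at ascending addresses the bytes are 8A 4A B9 E3 90 C4.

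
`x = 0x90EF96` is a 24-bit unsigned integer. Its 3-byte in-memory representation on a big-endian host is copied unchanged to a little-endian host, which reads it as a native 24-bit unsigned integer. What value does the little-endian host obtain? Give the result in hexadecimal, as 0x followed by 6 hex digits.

Stored big-endian, the bytes at ascending addresses are 90 EF 96.
Read back as little-endian, the first byte is least significant, giving 0x96EF90.

0x96EF90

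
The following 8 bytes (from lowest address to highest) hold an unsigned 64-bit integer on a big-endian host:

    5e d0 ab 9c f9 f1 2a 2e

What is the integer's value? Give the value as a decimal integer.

Big-endian stores the most-significant byte at the lowest address.
The bytes are already most-significant first: 0x5ED0AB9CF9F12A2E.
0x5ED0AB9CF9F12A2E = 6832149325417622062.

6832149325417622062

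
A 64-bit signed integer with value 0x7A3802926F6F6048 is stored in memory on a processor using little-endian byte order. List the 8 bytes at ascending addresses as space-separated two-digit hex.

Split into bytes (most-significant first): 7A 38 02 92 6F 6F 60 48.
In little-endian order the low byte comes first in memory.
So at ascending addresses the bytes are 48 60 6F 6F 92 02 38 7A.

48 60 6F 6F 92 02 38 7A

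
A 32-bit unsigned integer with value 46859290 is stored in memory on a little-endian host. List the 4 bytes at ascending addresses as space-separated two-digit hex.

1A 04 CB 02

46859290 in hexadecimal, padded to 32 bits, is 0x02CB041A.
Split into bytes (most-significant first): 02 CB 04 1A.
Little-endian: lowest address holds the least-significant byte.
So at ascending addresses the bytes are 1A 04 CB 02.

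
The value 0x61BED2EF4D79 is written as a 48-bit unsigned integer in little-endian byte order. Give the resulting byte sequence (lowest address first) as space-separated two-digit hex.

79 4D EF D2 BE 61

Split into bytes (most-significant first): 61 BE D2 EF 4D 79.
Little-endian: lowest address holds the least-significant byte.
So at ascending addresses the bytes are 79 4D EF D2 BE 61.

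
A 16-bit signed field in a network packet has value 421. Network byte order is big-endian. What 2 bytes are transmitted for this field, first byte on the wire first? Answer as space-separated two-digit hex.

01 A5

421 in hexadecimal, padded to 16 bits, is 0x01A5.
Split into bytes (most-significant first): 01 A5.
Big-endian: lowest address holds the most-significant byte.
So the memory order matches the most-significant-first order: 01 A5.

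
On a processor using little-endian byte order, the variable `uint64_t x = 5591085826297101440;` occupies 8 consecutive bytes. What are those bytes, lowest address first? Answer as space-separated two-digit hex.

5591085826297101440 in hexadecimal, padded to 64 bits, is 0x4D9786EFA928FC80.
Split into bytes (most-significant first): 4D 97 86 EF A9 28 FC 80.
Little-endian stores the least-significant byte at the lowest address.
So at ascending addresses the bytes are 80 FC 28 A9 EF 86 97 4D.

80 FC 28 A9 EF 86 97 4D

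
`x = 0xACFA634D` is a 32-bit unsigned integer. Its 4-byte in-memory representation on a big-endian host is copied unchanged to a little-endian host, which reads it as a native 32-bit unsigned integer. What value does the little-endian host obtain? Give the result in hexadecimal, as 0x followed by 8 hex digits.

0x4D63FAAC

Stored big-endian, the bytes at ascending addresses are AC FA 63 4D.
Read back as little-endian, the first byte is least significant, giving 0x4D63FAAC.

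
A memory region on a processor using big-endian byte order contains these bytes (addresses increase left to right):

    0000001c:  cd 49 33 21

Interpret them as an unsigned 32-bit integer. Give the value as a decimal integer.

In big-endian order the high byte comes first in memory.
The bytes are already most-significant first: 0xCD493321.
0xCD493321 = 3444126497.

3444126497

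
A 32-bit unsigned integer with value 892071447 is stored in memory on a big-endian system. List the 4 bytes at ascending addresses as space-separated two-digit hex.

35 2B EE 17

892071447 in hexadecimal, padded to 32 bits, is 0x352BEE17.
Split into bytes (most-significant first): 35 2B EE 17.
Big-endian: lowest address holds the most-significant byte.
So the memory order matches the most-significant-first order: 35 2B EE 17.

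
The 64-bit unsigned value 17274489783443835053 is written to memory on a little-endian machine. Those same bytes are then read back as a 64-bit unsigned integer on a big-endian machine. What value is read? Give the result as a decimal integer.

17274489783443835053 in 64-bit hexadecimal is 0xEFBB50EF1248C8AD.
Stored little-endian, the bytes at ascending addresses are AD C8 48 12 EF 50 BB EF.
Read back as big-endian, the last byte is least significant, giving 0xADC84812EF50BBEF.
0xADC84812EF50BBEF = 12522338010065320943.

12522338010065320943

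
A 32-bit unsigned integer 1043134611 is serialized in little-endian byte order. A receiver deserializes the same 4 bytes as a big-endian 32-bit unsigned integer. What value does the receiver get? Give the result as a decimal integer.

1043134611 in 32-bit hexadecimal is 0x3E2CF893.
Stored little-endian, the bytes at ascending addresses are 93 F8 2C 3E.
Read back as big-endian, the last byte is least significant, giving 0x93F82C3E.
0x93F82C3E = 2482515006.

2482515006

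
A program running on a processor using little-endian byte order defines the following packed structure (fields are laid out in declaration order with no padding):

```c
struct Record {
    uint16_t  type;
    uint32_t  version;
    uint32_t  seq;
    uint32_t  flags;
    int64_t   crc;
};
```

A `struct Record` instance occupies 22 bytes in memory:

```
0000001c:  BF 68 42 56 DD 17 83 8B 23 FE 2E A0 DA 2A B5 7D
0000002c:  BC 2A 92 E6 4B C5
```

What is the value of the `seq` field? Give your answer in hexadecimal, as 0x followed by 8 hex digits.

0xFE238B83

`seq` follows `type` (2 B), `version` (4 B), so it starts at offset 2 + 4 = 6 and occupies 4 bytes.
Bytes at offsets 6..9: 83 8B 23 FE.
Little-endian stores the least-significant byte at the lowest address.
Reassemble most-significant byte first: FE 23 8B 83 → 0xFE238B83.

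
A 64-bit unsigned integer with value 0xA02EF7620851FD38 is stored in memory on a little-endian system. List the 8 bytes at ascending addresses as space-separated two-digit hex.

38 FD 51 08 62 F7 2E A0

Split into bytes (most-significant first): A0 2E F7 62 08 51 FD 38.
In little-endian order the low byte comes first in memory.
So at ascending addresses the bytes are 38 FD 51 08 62 F7 2E A0.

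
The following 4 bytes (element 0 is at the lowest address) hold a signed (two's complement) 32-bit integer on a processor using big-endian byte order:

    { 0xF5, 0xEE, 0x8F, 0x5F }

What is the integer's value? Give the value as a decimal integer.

-168915105

Big-endian stores the most-significant byte at the lowest address.
The bytes are already most-significant first: 0xF5EE8F5F.
Top bit is set, so as a signed 32-bit value this is 0xF5EE8F5F − 2^32 = -168915105.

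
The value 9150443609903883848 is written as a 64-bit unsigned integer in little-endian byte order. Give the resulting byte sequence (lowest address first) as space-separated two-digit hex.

48 66 90 69 FB E7 FC 7E

9150443609903883848 in hexadecimal, padded to 64 bits, is 0x7EFCE7FB69906648.
Split into bytes (most-significant first): 7E FC E7 FB 69 90 66 48.
Little-endian stores the least-significant byte at the lowest address.
So at ascending addresses the bytes are 48 66 90 69 FB E7 FC 7E.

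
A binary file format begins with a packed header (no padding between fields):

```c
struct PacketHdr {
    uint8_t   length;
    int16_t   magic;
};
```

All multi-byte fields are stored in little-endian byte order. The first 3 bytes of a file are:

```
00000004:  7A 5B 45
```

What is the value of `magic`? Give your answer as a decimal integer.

17755

`magic` follows `length` (1 byte), so it starts at byte offset 1 and occupies 2 bytes.
Bytes at offsets 1..2: 5B 45.
In little-endian order the low byte comes first in memory.
Reassemble most-significant byte first: 45 5B → 0x455B.
0x455B = 17755.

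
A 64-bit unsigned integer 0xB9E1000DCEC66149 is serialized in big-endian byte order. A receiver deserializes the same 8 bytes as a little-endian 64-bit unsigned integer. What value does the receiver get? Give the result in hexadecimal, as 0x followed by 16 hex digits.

0x4961C6CE0D00E1B9

Stored big-endian, the bytes at ascending addresses are B9 E1 00 0D CE C6 61 49.
Read back as little-endian, the first byte is least significant, giving 0x4961C6CE0D00E1B9.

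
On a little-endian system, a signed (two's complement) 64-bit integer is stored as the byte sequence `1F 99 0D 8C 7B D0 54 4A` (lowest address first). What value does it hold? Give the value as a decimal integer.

In little-endian order the low byte comes first in memory.
Reassemble most-significant byte first: 4A 54 D0 7B 8C 0D 99 1F → 0x4A54D07B8C0D991F.
0x4A54D07B8C0D991F = 5356135085899618591.

5356135085899618591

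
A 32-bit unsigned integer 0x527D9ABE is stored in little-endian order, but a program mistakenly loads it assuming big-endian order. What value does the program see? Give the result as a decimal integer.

3197795666

Stored little-endian, the bytes at ascending addresses are BE 9A 7D 52.
Read back as big-endian, the last byte is least significant, giving 0xBE9A7D52.
0xBE9A7D52 = 3197795666.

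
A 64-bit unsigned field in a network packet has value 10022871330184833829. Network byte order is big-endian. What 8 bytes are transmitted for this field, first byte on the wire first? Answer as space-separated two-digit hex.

8B 18 64 5F 11 1D 2B 25

10022871330184833829 in hexadecimal, padded to 64 bits, is 0x8B18645F111D2B25.
Split into bytes (most-significant first): 8B 18 64 5F 11 1D 2B 25.
Big-endian stores the most-significant byte at the lowest address.
So the memory order matches the most-significant-first order: 8B 18 64 5F 11 1D 2B 25.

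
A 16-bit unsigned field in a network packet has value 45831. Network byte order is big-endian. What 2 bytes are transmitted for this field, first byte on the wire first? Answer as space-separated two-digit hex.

45831 in hexadecimal, padded to 16 bits, is 0xB307.
Split into bytes (most-significant first): B3 07.
In big-endian order the high byte comes first in memory.
So the memory order matches the most-significant-first order: B3 07.

B3 07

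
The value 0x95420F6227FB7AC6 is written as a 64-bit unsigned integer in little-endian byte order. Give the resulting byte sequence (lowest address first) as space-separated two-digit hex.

Split into bytes (most-significant first): 95 42 0F 62 27 FB 7A C6.
In little-endian order the low byte comes first in memory.
So at ascending addresses the bytes are C6 7A FB 27 62 0F 42 95.

C6 7A FB 27 62 0F 42 95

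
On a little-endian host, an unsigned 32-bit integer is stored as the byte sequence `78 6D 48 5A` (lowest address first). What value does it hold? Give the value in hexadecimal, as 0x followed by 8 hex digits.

0x5A486D78

In little-endian order the low byte comes first in memory.
Reassemble most-significant byte first: 5A 48 6D 78 → 0x5A486D78.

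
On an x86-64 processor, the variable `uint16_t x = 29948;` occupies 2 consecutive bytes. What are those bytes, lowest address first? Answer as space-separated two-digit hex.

FC 74

29948 in hexadecimal, padded to 16 bits, is 0x74FC.
Split into bytes (most-significant first): 74 FC.
Little-endian stores the least-significant byte at the lowest address.
So at ascending addresses the bytes are FC 74.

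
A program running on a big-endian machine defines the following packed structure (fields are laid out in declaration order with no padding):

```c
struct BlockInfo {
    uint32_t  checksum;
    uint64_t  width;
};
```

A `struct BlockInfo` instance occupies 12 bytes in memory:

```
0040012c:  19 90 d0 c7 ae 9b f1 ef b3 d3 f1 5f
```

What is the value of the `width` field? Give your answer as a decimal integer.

`width` follows `checksum` (4 bytes), so it starts at byte offset 4 and occupies 8 bytes.
Bytes at offsets 4..11: AE 9B F1 EF B3 D3 F1 5F.
Big-endian: lowest address holds the most-significant byte.
The bytes are already most-significant first: 0xAE9BF1EFB3D3F15F.
0xAE9BF1EFB3D3F15F = 12581915995806101855.

12581915995806101855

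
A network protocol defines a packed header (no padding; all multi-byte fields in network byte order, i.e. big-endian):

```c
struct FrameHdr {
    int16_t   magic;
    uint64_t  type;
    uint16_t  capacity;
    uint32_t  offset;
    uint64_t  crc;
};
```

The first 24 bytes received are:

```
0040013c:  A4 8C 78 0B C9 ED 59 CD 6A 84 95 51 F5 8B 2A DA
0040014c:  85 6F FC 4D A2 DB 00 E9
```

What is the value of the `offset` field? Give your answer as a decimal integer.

4119538394

`offset` follows `magic` (2 B), `type` (8 B), `capacity` (2 B), so it starts at offset 2 + 8 + 2 = 12 and occupies 4 bytes.
Bytes at offsets 12..15: F5 8B 2A DA.
In big-endian order the high byte comes first in memory.
The bytes are already most-significant first: 0xF58B2ADA.
0xF58B2ADA = 4119538394.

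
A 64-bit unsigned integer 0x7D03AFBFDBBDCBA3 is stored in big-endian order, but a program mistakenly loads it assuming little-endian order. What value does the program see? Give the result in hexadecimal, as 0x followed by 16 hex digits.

Stored big-endian, the bytes at ascending addresses are 7D 03 AF BF DB BD CB A3.
Read back as little-endian, the first byte is least significant, giving 0xA3CBBDDBBFAF037D.

0xA3CBBDDBBFAF037D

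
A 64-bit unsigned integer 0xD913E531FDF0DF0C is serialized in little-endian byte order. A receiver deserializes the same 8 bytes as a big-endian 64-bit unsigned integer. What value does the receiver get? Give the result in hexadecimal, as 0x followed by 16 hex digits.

0x0CDFF0FD31E513D9

Stored little-endian, the bytes at ascending addresses are 0C DF F0 FD 31 E5 13 D9.
Read back as big-endian, the last byte is least significant, giving 0x0CDFF0FD31E513D9.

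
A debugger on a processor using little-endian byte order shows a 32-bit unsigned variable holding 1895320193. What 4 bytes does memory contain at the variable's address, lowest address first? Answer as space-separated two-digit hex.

81 4A F8 70

1895320193 in hexadecimal, padded to 32 bits, is 0x70F84A81.
Split into bytes (most-significant first): 70 F8 4A 81.
In little-endian order the low byte comes first in memory.
So at ascending addresses the bytes are 81 4A F8 70.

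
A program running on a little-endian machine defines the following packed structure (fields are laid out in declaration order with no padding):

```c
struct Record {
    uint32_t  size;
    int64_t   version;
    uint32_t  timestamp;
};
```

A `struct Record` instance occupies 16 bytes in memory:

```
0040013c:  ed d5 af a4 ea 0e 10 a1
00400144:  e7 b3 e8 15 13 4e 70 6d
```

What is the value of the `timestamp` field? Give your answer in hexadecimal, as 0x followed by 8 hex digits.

`timestamp` follows `size` (4 B), `version` (8 B), so it starts at offset 4 + 8 = 12 and occupies 4 bytes.
Bytes at offsets 12..15: 13 4E 70 6D.
Little-endian stores the least-significant byte at the lowest address.
Reassemble most-significant byte first: 6D 70 4E 13 → 0x6D704E13.

0x6D704E13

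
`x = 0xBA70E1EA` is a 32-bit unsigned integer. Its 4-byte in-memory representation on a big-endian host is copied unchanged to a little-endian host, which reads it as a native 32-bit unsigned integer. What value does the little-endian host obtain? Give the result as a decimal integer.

3940643002

Stored big-endian, the bytes at ascending addresses are BA 70 E1 EA.
Read back as little-endian, the first byte is least significant, giving 0xEAE170BA.
0xEAE170BA = 3940643002.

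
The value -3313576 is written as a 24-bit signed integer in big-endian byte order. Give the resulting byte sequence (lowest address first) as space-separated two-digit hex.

Two's complement of -3313576 in 24 bits: 3313576 = 0x328FA8; invert → 0xCD7057; add 1 → 0xCD7058.
Split into bytes (most-significant first): CD 70 58.
Big-endian: lowest address holds the most-significant byte.
So the memory order matches the most-significant-first order: CD 70 58.

CD 70 58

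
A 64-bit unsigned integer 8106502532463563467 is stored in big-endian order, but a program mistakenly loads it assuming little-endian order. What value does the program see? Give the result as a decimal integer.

14668869855375360112

8106502532463563467 in 64-bit hexadecimal is 0x7080151A6A4B92CB.
Stored big-endian, the bytes at ascending addresses are 70 80 15 1A 6A 4B 92 CB.
Read back as little-endian, the first byte is least significant, giving 0xCB924B6A1A158070.
0xCB924B6A1A158070 = 14668869855375360112.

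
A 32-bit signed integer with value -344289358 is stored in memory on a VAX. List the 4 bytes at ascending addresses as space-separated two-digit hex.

B2 8F 7A EB

Two's complement of -344289358 in 32 bits: 344289358 = 0x1485704E; invert → 0xEB7A8FB1; add 1 → 0xEB7A8FB2.
Split into bytes (most-significant first): EB 7A 8F B2.
In little-endian order the low byte comes first in memory.
So at ascending addresses the bytes are B2 8F 7A EB.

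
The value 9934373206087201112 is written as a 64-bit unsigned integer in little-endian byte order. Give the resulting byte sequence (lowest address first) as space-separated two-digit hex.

9934373206087201112 in hexadecimal, padded to 64 bits, is 0x89DDFBCBDEFC7158.
Split into bytes (most-significant first): 89 DD FB CB DE FC 71 58.
Little-endian: lowest address holds the least-significant byte.
So at ascending addresses the bytes are 58 71 FC DE CB FB DD 89.

58 71 FC DE CB FB DD 89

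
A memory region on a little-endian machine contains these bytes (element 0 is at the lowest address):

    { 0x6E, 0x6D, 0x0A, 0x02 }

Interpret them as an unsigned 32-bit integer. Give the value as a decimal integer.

34237806

Little-endian: lowest address holds the least-significant byte.
Reassemble most-significant byte first: 02 0A 6D 6E → 0x020A6D6E.
0x020A6D6E = 34237806.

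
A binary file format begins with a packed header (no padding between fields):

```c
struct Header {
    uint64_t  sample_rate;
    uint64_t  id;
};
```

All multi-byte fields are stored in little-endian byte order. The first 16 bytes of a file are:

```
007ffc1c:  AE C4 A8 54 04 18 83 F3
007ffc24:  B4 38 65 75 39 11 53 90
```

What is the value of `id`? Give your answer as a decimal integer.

10399674903008983220

`id` follows `sample_rate` (8 bytes), so it starts at byte offset 8 and occupies 8 bytes.
Bytes at offsets 8..15: B4 38 65 75 39 11 53 90.
Little-endian: lowest address holds the least-significant byte.
Reassemble most-significant byte first: 90 53 11 39 75 65 38 B4 → 0x90531139756538B4.
0x90531139756538B4 = 10399674903008983220.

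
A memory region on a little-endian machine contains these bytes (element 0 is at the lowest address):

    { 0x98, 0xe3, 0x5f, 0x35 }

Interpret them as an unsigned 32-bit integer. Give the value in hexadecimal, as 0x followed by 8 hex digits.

0x355FE398

In little-endian order the low byte comes first in memory.
Reassemble most-significant byte first: 35 5F E3 98 → 0x355FE398.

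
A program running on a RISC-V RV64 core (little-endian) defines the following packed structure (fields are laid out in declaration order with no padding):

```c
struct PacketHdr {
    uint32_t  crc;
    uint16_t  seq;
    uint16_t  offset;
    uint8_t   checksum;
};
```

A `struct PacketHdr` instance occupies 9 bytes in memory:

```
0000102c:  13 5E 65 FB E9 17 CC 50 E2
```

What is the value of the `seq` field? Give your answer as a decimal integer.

6121

`seq` follows `crc` (4 bytes), so it starts at byte offset 4 and occupies 2 bytes.
Bytes at offsets 4..5: E9 17.
Little-endian stores the least-significant byte at the lowest address.
Reassemble most-significant byte first: 17 E9 → 0x17E9.
0x17E9 = 6121.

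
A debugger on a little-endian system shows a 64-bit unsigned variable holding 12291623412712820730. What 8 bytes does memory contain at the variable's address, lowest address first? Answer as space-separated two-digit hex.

FA 4F 9F BB 5E 9E 94 AA

12291623412712820730 in hexadecimal, padded to 64 bits, is 0xAA949E5EBB9F4FFA.
Split into bytes (most-significant first): AA 94 9E 5E BB 9F 4F FA.
In little-endian order the low byte comes first in memory.
So at ascending addresses the bytes are FA 4F 9F BB 5E 9E 94 AA.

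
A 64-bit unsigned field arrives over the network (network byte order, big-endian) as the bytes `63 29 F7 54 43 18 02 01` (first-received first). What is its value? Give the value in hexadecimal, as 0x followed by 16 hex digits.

0x6329F75443180201

Big-endian stores the most-significant byte at the lowest address.
The bytes are already most-significant first: 0x6329F75443180201.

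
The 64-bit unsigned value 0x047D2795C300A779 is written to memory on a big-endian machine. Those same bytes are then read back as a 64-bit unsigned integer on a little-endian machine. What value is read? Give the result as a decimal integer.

8765976039720975620

Stored big-endian, the bytes at ascending addresses are 04 7D 27 95 C3 00 A7 79.
Read back as little-endian, the first byte is least significant, giving 0x79A700C395277D04.
0x79A700C395277D04 = 8765976039720975620.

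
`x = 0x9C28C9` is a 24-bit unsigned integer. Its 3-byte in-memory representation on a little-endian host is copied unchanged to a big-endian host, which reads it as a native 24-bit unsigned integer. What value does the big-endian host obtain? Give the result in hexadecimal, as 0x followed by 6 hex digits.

0xC9289C

Stored little-endian, the bytes at ascending addresses are C9 28 9C.
Read back as big-endian, the last byte is least significant, giving 0xC9289C.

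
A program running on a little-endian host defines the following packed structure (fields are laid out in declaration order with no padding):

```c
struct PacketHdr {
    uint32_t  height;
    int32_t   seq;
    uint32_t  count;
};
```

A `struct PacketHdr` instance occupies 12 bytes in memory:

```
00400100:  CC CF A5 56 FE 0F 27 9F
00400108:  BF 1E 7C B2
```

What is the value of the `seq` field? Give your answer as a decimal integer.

`seq` follows `height` (4 bytes), so it starts at byte offset 4 and occupies 4 bytes.
Bytes at offsets 4..7: FE 0F 27 9F.
Little-endian: lowest address holds the least-significant byte.
Reassemble most-significant byte first: 9F 27 0F FE → 0x9F270FFE.
Top bit is set, so as a signed 32-bit value this is 0x9F270FFE − 2^32 = -1624829954.

-1624829954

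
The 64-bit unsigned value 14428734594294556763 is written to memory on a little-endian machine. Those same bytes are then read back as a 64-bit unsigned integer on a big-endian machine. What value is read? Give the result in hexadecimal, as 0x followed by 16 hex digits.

14428734594294556763 in 64-bit hexadecimal is 0xC83D29AAB351285B.
Stored little-endian, the bytes at ascending addresses are 5B 28 51 B3 AA 29 3D C8.
Read back as big-endian, the last byte is least significant, giving 0x5B2851B3AA293DC8.

0x5B2851B3AA293DC8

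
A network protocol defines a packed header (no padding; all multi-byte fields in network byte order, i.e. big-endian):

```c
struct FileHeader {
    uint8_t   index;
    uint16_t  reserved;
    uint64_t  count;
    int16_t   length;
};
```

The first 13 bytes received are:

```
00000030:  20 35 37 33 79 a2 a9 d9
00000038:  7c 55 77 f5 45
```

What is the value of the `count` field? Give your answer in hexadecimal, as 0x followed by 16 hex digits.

`count` follows `index` (1 B), `reserved` (2 B), so it starts at offset 1 + 2 = 3 and occupies 8 bytes.
Bytes at offsets 3..10: 33 79 A2 A9 D9 7C 55 77.
Big-endian stores the most-significant byte at the lowest address.
The bytes are already most-significant first: 0x3379A2A9D97C5577.

0x3379A2A9D97C5577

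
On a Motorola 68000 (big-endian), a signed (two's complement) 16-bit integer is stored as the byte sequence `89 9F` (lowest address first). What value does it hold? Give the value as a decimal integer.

Big-endian stores the most-significant byte at the lowest address.
The bytes are already most-significant first: 0x899F.
Top bit is set, so as a signed 16-bit value this is 0x899F − 2^16 = -30305.

-30305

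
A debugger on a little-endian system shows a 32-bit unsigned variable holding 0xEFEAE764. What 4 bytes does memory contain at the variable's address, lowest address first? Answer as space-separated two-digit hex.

64 E7 EA EF

Split into bytes (most-significant first): EF EA E7 64.
Little-endian stores the least-significant byte at the lowest address.
So at ascending addresses the bytes are 64 E7 EA EF.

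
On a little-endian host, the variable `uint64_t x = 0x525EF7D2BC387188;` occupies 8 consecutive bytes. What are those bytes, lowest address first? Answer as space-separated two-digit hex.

Split into bytes (most-significant first): 52 5E F7 D2 BC 38 71 88.
Little-endian: lowest address holds the least-significant byte.
So at ascending addresses the bytes are 88 71 38 BC D2 F7 5E 52.

88 71 38 BC D2 F7 5E 52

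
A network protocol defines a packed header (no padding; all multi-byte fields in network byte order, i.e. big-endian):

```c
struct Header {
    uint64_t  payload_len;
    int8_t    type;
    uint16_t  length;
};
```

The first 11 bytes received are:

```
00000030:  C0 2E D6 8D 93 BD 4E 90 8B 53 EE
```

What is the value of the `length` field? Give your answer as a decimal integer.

`length` follows `payload_len` (8 B), `type` (1 B), so it starts at offset 8 + 1 = 9 and occupies 2 bytes.
Bytes at offsets 9..10: 53 EE.
Big-endian: lowest address holds the most-significant byte.
The bytes are already most-significant first: 0x53EE.
0x53EE = 21486.

21486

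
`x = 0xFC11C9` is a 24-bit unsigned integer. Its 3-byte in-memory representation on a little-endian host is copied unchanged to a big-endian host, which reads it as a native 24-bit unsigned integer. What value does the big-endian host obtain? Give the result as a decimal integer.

Stored little-endian, the bytes at ascending addresses are C9 11 FC.
Read back as big-endian, the last byte is least significant, giving 0xC911FC.
0xC911FC = 13177340.

13177340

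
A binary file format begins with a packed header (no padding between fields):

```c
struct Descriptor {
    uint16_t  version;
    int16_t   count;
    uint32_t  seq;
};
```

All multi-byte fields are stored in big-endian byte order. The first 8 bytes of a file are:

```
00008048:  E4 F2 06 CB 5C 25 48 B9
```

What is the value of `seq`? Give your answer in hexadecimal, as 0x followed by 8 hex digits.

`seq` follows `version` (2 B), `count` (2 B), so it starts at offset 2 + 2 = 4 and occupies 4 bytes.
Bytes at offsets 4..7: 5C 25 48 B9.
In big-endian order the high byte comes first in memory.
The bytes are already most-significant first: 0x5C2548B9.

0x5C2548B9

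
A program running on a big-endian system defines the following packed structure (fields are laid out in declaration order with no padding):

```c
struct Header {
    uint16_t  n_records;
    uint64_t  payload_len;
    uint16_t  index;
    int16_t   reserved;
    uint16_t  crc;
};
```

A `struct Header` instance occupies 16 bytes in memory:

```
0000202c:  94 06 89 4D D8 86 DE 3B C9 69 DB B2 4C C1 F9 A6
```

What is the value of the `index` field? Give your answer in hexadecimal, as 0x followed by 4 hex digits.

`index` follows `n_records` (2 B), `payload_len` (8 B), so it starts at offset 2 + 8 = 10 and occupies 2 bytes.
Bytes at offsets 10..11: DB B2.
In big-endian order the high byte comes first in memory.
The bytes are already most-significant first: 0xDBB2.

0xDBB2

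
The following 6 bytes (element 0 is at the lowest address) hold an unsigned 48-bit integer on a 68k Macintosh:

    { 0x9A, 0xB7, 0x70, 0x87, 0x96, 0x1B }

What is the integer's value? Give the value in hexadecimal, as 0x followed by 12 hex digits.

Big-endian stores the most-significant byte at the lowest address.
The bytes are already most-significant first: 0x9AB77087961B.

0x9AB77087961B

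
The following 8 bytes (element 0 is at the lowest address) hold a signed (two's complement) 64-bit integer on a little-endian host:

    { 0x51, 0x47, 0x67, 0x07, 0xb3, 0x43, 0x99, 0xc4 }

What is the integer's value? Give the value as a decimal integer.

Little-endian: lowest address holds the least-significant byte.
Reassemble most-significant byte first: C4 99 43 B3 07 67 47 51 → 0xC49943B307674751.
Top bit is set, so as a signed 64-bit value this is 0xC49943B307674751 − 2^64 = -4280315534636529839.

-4280315534636529839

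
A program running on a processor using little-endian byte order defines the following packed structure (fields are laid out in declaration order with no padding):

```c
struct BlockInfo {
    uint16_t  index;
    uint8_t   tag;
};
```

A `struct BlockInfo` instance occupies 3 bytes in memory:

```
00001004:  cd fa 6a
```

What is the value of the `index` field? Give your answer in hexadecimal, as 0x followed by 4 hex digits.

0xFACD

`index` is the first field, at byte offset 0, occupying 2 bytes.
Bytes at offsets 0..1: CD FA.
Little-endian: lowest address holds the least-significant byte.
Reassemble most-significant byte first: FA CD → 0xFACD.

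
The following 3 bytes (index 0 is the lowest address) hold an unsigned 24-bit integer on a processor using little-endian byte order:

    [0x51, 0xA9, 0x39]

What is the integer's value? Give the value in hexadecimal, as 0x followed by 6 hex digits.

0x39A951

Little-endian: lowest address holds the least-significant byte.
Reassemble most-significant byte first: 39 A9 51 → 0x39A951.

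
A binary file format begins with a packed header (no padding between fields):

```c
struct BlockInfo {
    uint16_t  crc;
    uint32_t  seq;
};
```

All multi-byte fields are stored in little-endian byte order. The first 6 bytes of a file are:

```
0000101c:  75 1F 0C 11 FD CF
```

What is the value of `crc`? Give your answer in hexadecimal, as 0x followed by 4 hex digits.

`crc` is the first field, at byte offset 0, occupying 2 bytes.
Bytes at offsets 0..1: 75 1F.
Little-endian stores the least-significant byte at the lowest address.
Reassemble most-significant byte first: 1F 75 → 0x1F75.

0x1F75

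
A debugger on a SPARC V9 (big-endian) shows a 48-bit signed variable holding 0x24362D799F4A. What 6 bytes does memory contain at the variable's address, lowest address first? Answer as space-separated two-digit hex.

24 36 2D 79 9F 4A

Split into bytes (most-significant first): 24 36 2D 79 9F 4A.
In big-endian order the high byte comes first in memory.
So the memory order matches the most-significant-first order: 24 36 2D 79 9F 4A.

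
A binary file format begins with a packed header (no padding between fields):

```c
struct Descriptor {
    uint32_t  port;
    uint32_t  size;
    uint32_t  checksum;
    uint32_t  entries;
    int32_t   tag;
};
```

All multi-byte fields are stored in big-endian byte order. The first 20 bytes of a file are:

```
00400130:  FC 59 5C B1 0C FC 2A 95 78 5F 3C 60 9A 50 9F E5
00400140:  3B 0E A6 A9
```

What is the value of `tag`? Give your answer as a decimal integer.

`tag` follows `port` (4 B), `size` (4 B), `checksum` (4 B), `entries` (4 B), so it starts at offset 4 + 4 + 4 + 4 = 16 and occupies 4 bytes.
Bytes at offsets 16..19: 3B 0E A6 A9.
Big-endian: lowest address holds the most-significant byte.
The bytes are already most-significant first: 0x3B0EA6A9.
0x3B0EA6A9 = 990815913.

990815913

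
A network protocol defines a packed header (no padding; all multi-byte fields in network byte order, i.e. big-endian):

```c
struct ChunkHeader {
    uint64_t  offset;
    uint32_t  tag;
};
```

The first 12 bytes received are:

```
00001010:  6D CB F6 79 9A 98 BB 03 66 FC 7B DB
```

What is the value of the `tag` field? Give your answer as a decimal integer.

`tag` follows `offset` (8 bytes), so it starts at byte offset 8 and occupies 4 bytes.
Bytes at offsets 8..11: 66 FC 7B DB.
Big-endian stores the most-significant byte at the lowest address.
The bytes are already most-significant first: 0x66FC7BDB.
0x66FC7BDB = 1727822811.

1727822811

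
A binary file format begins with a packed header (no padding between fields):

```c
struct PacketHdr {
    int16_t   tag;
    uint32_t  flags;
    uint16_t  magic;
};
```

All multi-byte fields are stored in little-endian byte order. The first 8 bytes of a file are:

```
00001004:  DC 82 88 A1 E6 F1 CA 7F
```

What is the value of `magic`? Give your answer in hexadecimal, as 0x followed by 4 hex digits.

`magic` follows `tag` (2 B), `flags` (4 B), so it starts at offset 2 + 4 = 6 and occupies 2 bytes.
Bytes at offsets 6..7: CA 7F.
Little-endian: lowest address holds the least-significant byte.
Reassemble most-significant byte first: 7F CA → 0x7FCA.

0x7FCA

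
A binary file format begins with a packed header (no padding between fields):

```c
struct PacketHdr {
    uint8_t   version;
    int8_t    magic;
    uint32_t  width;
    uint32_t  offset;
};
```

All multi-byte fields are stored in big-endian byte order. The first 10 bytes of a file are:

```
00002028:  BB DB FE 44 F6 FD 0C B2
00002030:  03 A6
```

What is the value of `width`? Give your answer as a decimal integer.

4265932541

`width` follows `version` (1 B), `magic` (1 B), so it starts at offset 1 + 1 = 2 and occupies 4 bytes.
Bytes at offsets 2..5: FE 44 F6 FD.
Big-endian: lowest address holds the most-significant byte.
The bytes are already most-significant first: 0xFE44F6FD.
0xFE44F6FD = 4265932541.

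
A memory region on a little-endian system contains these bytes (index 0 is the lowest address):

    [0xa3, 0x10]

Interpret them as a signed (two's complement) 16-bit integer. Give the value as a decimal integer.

4259

Little-endian: lowest address holds the least-significant byte.
Reassemble most-significant byte first: 10 A3 → 0x10A3.
0x10A3 = 4259.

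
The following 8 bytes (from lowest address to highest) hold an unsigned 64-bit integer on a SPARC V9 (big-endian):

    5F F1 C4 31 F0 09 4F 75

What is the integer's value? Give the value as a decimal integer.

6913522621750005621

In big-endian order the high byte comes first in memory.
The bytes are already most-significant first: 0x5FF1C431F0094F75.
0x5FF1C431F0094F75 = 6913522621750005621.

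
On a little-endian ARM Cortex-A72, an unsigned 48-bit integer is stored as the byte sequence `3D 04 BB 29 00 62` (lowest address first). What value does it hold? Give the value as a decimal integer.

Little-endian stores the least-significant byte at the lowest address.
Reassemble most-significant byte first: 62 00 29 BB 04 3D → 0x620029BB043D.
0x620029BB043D = 107752839644221.

107752839644221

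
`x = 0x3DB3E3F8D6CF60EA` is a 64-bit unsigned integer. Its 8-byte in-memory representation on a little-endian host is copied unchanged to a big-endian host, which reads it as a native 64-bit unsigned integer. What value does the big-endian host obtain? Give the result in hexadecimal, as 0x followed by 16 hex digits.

Stored little-endian, the bytes at ascending addresses are EA 60 CF D6 F8 E3 B3 3D.
Read back as big-endian, the last byte is least significant, giving 0xEA60CFD6F8E3B33D.

0xEA60CFD6F8E3B33D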